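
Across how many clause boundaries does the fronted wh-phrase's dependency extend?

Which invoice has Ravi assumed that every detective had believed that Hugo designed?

2

"which invoice" is extracted from the object of "designed".
Boundaries crossed, outermost first: [that], [that] — 2 in total.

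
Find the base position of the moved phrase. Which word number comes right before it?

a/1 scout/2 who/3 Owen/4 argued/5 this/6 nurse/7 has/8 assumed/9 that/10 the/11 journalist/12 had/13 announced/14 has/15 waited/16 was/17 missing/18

14

The displaced element is "a scout" (word 2).
It is linked across 3 clause boundaries (Ø → that → Ø).
It functions as the subject of "waited", so the gap sits immediately after word 14 ("announced").
Base order: Owen argued this nurse has assumed that the journalist had announced that a scout has waited.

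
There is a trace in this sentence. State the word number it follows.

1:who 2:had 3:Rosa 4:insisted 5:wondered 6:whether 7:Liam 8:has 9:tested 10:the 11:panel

The displaced element is "who" (word 1).
It is linked across 1 clause boundary (Ø).
It functions as the subject of "wondered", so the gap sits immediately after word 4 ("insisted").
Base order: Rosa had insisted that who wondered whether Liam has tested the panel.

4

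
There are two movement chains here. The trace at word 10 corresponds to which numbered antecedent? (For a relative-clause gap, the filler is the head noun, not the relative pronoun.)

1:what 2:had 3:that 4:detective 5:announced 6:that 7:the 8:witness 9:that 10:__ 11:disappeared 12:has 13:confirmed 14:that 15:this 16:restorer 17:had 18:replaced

8

The marked gap is inside the relative clause, the subject of "disappeared".
Its filler is the head noun "witness" (via "that"), at word 8.
(The other dependency links word 1 to a gap after word 18.)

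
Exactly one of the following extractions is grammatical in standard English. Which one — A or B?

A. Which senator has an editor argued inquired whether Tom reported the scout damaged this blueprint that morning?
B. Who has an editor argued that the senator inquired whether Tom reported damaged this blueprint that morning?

A

In B, the wh-phrase is extracted from inside a wh-island (introduced by "whether"), which blocks movement.
In A, the extraction path crosses only that-complement boundaries, which are transparent.
So A is grammatical.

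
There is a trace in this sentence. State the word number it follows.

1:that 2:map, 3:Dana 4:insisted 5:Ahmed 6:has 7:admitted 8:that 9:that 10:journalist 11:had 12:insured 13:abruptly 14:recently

12

The displaced element is "that map" (word 2).
It is linked across 2 clause boundaries (Ø → that).
It functions as the direct object of "insured", so the gap sits immediately after word 12 ("insured").
Base order: Dana insisted Ahmed has admitted that that journalist had insured that map abruptly recently.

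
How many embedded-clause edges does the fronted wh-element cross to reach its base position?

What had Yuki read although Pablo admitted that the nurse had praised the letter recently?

0

"what" originates inside the matrix clause — no clause boundary is crossed.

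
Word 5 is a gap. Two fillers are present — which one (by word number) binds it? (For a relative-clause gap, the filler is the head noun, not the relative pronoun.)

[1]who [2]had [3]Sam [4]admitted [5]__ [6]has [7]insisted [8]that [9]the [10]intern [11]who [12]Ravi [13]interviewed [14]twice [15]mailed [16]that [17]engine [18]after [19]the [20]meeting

The marked gap is the subject of "insisted".
Its filler is the fronted wh-phrase "who", at word 1.
(The other dependency links word 10 to a gap after word 13.)

1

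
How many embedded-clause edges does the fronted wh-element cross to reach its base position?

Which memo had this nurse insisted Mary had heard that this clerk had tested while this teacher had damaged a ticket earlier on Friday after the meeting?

2

"which memo" is extracted from the object of "tested".
Boundaries crossed, outermost first: [Ø], [that] — 2 in total.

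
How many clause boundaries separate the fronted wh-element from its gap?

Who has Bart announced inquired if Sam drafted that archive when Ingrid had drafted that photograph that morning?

"who" is extracted from the subject of "inquired".
Boundaries crossed, outermost first: [Ø] — 1 in total.

1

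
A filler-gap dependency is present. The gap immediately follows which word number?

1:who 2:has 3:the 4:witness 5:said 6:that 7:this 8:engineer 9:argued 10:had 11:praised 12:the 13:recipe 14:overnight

The displaced element is "who" (word 1).
It is linked across 2 clause boundaries (that → Ø).
It functions as the subject of "praised", so the gap sits immediately after word 9 ("argued").
Base order: The witness has said that this engineer argued that who had praised the recipe overnight.

9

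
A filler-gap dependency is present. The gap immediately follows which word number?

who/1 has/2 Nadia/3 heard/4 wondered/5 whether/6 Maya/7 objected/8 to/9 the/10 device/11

4

The displaced element is "who" (word 1).
It is linked across 1 clause boundary (Ø).
It functions as the subject of "wondered", so the gap sits immediately after word 4 ("heard").
Base order: Nadia has heard who wondered whether Maya objected to the device.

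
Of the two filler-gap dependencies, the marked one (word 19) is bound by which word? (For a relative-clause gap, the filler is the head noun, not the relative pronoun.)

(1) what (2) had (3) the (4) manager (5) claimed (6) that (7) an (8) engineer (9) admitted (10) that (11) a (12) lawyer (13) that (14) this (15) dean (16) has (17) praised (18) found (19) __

The marked gap is the direct object of "found".
Its filler is the fronted wh-phrase "what", at word 1.
(The other dependency links word 12 to a gap after word 17.)

1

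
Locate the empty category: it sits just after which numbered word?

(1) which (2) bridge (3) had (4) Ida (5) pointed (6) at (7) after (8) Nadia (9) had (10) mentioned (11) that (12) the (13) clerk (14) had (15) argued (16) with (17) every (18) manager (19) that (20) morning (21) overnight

6

The displaced element is "which bridge" (word 2).
It functions as the object of the preposition "at" of "pointed", so the gap sits immediately after word 6 ("at").
Base order: Ida had pointed at which bridge after Nadia had mentioned that the clerk had argued with every manager that morning overnight.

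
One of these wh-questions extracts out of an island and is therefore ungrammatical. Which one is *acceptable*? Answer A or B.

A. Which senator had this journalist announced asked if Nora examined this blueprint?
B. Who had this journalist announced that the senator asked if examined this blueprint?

In B, the wh-phrase is extracted from inside a wh-island (introduced by "if"), which blocks movement.
In A, the extraction path crosses only that-complement boundaries, which are transparent.
So A is grammatical.

A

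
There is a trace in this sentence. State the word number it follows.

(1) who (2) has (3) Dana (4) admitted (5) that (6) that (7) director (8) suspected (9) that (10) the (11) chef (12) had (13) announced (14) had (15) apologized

13

The displaced element is "who" (word 1).
It is linked across 3 clause boundaries (that → that → Ø).
It functions as the subject of "apologized", so the gap sits immediately after word 13 ("announced").
Base order: Dana has admitted that that director suspected that the chef had announced who had apologized.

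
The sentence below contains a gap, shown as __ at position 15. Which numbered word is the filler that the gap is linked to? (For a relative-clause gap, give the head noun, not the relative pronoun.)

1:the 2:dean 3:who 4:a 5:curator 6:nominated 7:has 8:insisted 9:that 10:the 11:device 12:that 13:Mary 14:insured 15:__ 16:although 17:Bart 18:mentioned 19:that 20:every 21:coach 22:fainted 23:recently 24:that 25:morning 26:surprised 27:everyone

The gap at 15 is the object of "insured", inside a relative clause.
The relative pronoun is "that" (word 12); it is bound by the head noun immediately before it.
Its filler is the head noun "device", at word 11.

11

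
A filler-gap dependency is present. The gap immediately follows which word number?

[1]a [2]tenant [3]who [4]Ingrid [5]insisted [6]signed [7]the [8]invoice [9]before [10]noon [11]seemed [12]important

5

The displaced element is "a tenant" (word 2).
It is linked across 1 clause boundary (Ø).
It functions as the subject of "signed", so the gap sits immediately after word 5 ("insisted").
Base order: Ingrid insisted that a tenant signed the invoice before noon.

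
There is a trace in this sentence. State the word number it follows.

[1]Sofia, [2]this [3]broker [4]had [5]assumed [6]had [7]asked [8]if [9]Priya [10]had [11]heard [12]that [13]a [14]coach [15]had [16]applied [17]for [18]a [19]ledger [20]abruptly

5

The displaced element is "Sofia" (word 1).
It is linked across 1 clause boundary (Ø).
It functions as the subject of "asked", so the gap sits immediately after word 5 ("assumed").
Base order: This broker had assumed Sofia had asked if Priya had heard that a coach had applied for a ledger abruptly.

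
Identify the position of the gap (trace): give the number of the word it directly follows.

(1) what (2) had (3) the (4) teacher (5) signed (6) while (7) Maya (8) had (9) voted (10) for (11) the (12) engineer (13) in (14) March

The displaced element is "what" (word 1).
It functions as the direct object of "signed", so the gap sits immediately after word 5 ("signed").
Base order: The teacher had signed what while Maya had voted for the engineer in March.

5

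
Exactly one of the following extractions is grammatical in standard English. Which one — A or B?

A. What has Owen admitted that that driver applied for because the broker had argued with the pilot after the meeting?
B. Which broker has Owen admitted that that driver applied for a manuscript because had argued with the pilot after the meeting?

A

In B, the wh-phrase is extracted from inside an adjunct island (introduced by "because"), which blocks movement.
In A, the extraction path crosses only that-complement boundaries, which are transparent.
So A is grammatical.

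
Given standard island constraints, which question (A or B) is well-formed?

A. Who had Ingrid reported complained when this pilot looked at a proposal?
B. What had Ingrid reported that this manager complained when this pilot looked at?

A

In B, the wh-phrase is extracted from inside an adjunct island (introduced by "when"), which blocks movement.
In A, the extraction path crosses only that-complement boundaries, which are transparent.
So A is grammatical.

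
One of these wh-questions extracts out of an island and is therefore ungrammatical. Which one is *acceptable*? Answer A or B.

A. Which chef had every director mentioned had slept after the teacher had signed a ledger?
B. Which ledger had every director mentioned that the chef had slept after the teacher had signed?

In B, the wh-phrase is extracted from inside an adjunct island (introduced by "after"), which blocks movement.
In A, the extraction path crosses only that-complement boundaries, which are transparent.
So A is grammatical.

A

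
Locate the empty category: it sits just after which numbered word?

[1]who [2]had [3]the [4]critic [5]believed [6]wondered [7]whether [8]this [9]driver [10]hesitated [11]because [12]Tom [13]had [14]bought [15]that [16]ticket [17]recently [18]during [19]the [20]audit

The displaced element is "who" (word 1).
It is linked across 1 clause boundary (Ø).
It functions as the subject of "wondered", so the gap sits immediately after word 5 ("believed").
Base order: The critic had believed who wondered whether this driver hesitated because Tom had bought that ticket recently during the audit.

5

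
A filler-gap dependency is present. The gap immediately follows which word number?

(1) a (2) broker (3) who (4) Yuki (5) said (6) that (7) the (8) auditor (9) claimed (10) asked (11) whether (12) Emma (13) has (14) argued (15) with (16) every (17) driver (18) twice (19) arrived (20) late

The displaced element is "a broker" (word 2).
It is linked across 2 clause boundaries (that → Ø).
It functions as the subject of "asked", so the gap sits immediately after word 9 ("claimed").
Base order: Yuki said that the auditor claimed a broker asked whether Emma has argued with every driver twice.

9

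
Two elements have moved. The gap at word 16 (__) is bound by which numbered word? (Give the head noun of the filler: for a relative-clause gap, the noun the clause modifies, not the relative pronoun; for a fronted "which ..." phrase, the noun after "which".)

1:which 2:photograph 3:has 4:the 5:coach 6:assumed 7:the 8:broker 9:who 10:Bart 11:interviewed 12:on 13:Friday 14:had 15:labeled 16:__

The marked gap is the direct object of "labeled".
Its filler is the fronted wh-phrase "which photograph", at word 2.
(The other dependency links word 8 to a gap after word 11.)

2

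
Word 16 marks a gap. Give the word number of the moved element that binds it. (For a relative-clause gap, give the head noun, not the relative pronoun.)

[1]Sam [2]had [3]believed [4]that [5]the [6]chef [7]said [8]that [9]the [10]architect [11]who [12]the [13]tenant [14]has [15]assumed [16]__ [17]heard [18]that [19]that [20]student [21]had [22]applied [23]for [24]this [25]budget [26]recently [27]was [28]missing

The gap at 16 is the subject of "heard", inside a relative clause.
The relative pronoun is "who" (word 11); it is bound by the head noun immediately before it.
Its filler is the head noun "architect", at word 10.

10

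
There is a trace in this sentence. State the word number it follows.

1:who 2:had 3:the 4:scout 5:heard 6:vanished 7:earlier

5

The displaced element is "who" (word 1).
It is linked across 1 clause boundary (Ø).
It functions as the subject of "vanished", so the gap sits immediately after word 5 ("heard").
Base order: The scout had heard that who vanished earlier.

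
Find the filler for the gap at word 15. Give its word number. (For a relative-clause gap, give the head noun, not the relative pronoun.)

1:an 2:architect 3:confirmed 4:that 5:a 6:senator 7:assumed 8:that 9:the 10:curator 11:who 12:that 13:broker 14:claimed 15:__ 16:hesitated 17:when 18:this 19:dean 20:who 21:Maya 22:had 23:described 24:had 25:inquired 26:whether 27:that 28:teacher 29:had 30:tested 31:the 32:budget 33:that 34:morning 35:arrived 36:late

The gap at 15 is the subject of "hesitated", inside a relative clause.
The relative pronoun is "who" (word 11); it is bound by the head noun immediately before it.
Its filler is the head noun "curator", at word 10.

10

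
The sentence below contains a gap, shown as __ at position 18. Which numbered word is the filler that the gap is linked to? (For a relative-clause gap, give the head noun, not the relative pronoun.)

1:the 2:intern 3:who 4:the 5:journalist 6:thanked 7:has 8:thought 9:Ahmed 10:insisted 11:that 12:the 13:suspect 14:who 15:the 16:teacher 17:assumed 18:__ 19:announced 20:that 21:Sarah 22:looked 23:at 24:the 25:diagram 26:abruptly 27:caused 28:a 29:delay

13

The gap at 18 is the subject of "announced", inside a relative clause.
The relative pronoun is "who" (word 14); it is bound by the head noun immediately before it.
Its filler is the head noun "suspect", at word 13.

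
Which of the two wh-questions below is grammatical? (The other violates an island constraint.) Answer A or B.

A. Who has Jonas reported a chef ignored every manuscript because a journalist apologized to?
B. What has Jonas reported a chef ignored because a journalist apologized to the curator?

In A, the wh-phrase is extracted from inside an adjunct island (introduced by "because"), which blocks movement.
In B, the extraction path crosses only that-complement boundaries, which are transparent.
So B is grammatical.

B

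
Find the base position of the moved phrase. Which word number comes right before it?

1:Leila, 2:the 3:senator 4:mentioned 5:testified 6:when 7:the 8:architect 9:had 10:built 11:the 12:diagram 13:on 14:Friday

4

The displaced element is "Leila" (word 1).
It is linked across 1 clause boundary (Ø).
It functions as the subject of "testified", so the gap sits immediately after word 4 ("mentioned").
Base order: The senator mentioned that Leila testified when the architect had built the diagram on Friday.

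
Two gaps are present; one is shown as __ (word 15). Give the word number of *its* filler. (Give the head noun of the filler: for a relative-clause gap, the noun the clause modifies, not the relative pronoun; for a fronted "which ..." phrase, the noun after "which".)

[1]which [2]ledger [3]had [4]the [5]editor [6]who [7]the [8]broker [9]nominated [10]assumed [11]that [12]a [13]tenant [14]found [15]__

2

The marked gap is the direct object of "found".
Its filler is the fronted wh-phrase "which ledger", at word 2.
(The other dependency links word 5 to a gap after word 9.)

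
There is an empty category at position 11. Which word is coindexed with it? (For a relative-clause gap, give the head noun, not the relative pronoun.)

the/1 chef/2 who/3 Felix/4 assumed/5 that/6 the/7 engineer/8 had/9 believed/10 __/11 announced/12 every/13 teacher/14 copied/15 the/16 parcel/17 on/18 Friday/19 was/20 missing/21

The gap at 11 is the subject of "announced", inside a relative clause.
The relative pronoun is "who" (word 3); it is bound by the head noun immediately before it.
Its filler is the head noun "chef", at word 2.

2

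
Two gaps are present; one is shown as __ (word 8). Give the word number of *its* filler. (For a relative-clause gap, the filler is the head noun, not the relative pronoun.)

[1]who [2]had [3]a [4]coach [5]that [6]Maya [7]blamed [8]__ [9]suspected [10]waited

4

The marked gap is inside the relative clause, the direct object of "blamed".
Its filler is the head noun "coach" (via "that"), at word 4.
(The other dependency links word 1 to a gap after word 9.)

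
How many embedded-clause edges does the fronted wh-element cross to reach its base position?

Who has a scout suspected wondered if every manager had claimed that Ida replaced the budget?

"who" is extracted from the subject of "wondered".
Boundaries crossed, outermost first: [Ø] — 1 in total.

1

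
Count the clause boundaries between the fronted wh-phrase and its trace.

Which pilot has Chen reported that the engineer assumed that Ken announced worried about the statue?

"which pilot" is extracted from the subject of "worried".
Boundaries crossed, outermost first: [that], [that], [Ø] — 3 in total.

3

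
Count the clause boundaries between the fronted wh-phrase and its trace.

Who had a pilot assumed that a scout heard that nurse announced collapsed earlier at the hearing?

3

"who" is extracted from the subject of "collapsed".
Boundaries crossed, outermost first: [that], [Ø], [Ø] — 3 in total.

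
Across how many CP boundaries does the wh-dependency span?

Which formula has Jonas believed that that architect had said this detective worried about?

"which formula" is extracted from the PP object of "worried".
Boundaries crossed, outermost first: [that], [Ø] — 2 in total.

2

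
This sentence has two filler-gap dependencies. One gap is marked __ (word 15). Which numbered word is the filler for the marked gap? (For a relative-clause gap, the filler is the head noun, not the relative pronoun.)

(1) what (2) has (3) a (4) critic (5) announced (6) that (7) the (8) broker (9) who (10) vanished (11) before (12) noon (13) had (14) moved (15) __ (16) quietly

The marked gap is the direct object of "moved".
Its filler is the fronted wh-phrase "what", at word 1.
(The other dependency links word 8 to a gap after word 9.)

1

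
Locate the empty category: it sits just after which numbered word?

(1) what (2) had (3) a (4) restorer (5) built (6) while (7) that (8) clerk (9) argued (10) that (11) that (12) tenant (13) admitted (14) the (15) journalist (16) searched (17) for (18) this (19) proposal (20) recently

5

The displaced element is "what" (word 1).
It functions as the direct object of "built", so the gap sits immediately after word 5 ("built").
Base order: A restorer had built what while that clerk argued that that tenant admitted the journalist searched for this proposal recently.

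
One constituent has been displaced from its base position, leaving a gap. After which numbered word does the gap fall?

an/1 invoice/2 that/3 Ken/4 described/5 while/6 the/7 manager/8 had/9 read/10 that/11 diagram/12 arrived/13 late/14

5

The displaced element is "an invoice" (word 2).
It functions as the direct object of "described", so the gap sits immediately after word 5 ("described").
Base order: Ken described an invoice while the manager had read that diagram.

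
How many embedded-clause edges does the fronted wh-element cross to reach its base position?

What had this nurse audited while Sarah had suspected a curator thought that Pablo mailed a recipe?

"what" originates inside the matrix clause — no clause boundary is crossed.

0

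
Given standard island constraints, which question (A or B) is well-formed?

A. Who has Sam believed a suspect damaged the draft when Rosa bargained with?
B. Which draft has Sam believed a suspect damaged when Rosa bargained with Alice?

B

In A, the wh-phrase is extracted from inside an adjunct island (introduced by "when"), which blocks movement.
In B, the extraction path crosses only that-complement boundaries, which are transparent.
So B is grammatical.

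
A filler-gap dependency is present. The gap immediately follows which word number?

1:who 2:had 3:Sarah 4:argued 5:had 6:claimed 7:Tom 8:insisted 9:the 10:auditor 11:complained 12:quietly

The displaced element is "who" (word 1).
It is linked across 1 clause boundary (Ø).
It functions as the subject of "claimed", so the gap sits immediately after word 4 ("argued").
Base order: Sarah had argued that who had claimed Tom insisted the auditor complained quietly.

4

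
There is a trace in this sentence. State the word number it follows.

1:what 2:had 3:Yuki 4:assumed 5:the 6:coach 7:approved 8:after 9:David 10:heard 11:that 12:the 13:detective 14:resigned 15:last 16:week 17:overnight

7

The displaced element is "what" (word 1).
It is linked across 1 clause boundary (Ø).
It functions as the direct object of "approved", so the gap sits immediately after word 7 ("approved").
Base order: Yuki had assumed the coach approved what after David heard that the detective resigned last week overnight.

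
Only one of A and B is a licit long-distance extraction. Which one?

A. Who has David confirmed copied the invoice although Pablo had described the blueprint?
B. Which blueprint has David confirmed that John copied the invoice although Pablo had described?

In B, the wh-phrase is extracted from inside an adjunct island (introduced by "although"), which blocks movement.
In A, the extraction path crosses only that-complement boundaries, which are transparent.
So A is grammatical.

A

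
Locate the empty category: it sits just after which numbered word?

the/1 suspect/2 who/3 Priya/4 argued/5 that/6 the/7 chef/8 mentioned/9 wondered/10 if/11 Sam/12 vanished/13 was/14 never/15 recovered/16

9

The displaced element is "the suspect" (word 2).
It is linked across 2 clause boundaries (that → Ø).
It functions as the subject of "wondered", so the gap sits immediately after word 9 ("mentioned").
Base order: Priya argued that the chef mentioned that the suspect wondered if Sam vanished.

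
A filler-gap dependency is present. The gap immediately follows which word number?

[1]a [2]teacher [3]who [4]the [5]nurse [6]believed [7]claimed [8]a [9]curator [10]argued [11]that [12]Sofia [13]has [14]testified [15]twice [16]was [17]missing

6

The displaced element is "a teacher" (word 2).
It is linked across 1 clause boundary (Ø).
It functions as the subject of "claimed", so the gap sits immediately after word 6 ("believed").
Base order: The nurse believed a teacher claimed a curator argued that Sofia has testified twice.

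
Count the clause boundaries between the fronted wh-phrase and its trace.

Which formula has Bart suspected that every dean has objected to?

"which formula" is extracted from the PP object of "objected".
Boundaries crossed, outermost first: [that] — 1 in total.

1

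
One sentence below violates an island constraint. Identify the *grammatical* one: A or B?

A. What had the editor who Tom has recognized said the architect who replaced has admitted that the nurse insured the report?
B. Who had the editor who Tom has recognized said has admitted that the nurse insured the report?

B

In A, the wh-phrase is extracted from inside a complex-NP island (relative clause) (introduced by "who"), which blocks movement.
In B, the extraction path crosses only that-complement boundaries, which are transparent.
So B is grammatical.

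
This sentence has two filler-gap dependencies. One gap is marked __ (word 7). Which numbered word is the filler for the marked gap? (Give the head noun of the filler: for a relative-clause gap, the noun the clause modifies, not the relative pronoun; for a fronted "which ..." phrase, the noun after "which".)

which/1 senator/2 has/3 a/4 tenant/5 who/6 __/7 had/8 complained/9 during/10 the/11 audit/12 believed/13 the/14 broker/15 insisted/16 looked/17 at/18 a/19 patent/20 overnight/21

5

The marked gap is inside the relative clause, the subject of "complained".
Its filler is the head noun "tenant" (via "who"), at word 5.
(The other dependency links word 2 to a gap after word 16.)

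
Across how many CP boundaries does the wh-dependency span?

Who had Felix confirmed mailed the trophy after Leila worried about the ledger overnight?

"who" is extracted from the subject of "mailed".
Boundaries crossed, outermost first: [Ø] — 1 in total.

1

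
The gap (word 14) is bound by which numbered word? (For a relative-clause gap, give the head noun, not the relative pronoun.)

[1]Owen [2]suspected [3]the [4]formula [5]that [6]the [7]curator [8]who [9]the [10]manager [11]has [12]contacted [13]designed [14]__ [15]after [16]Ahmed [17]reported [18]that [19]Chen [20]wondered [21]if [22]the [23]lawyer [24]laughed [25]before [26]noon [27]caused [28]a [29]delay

4

The gap at 14 is the object of "designed", inside a relative clause.
The relative pronoun is "that" (word 5); it is bound by the head noun immediately before it.
Its filler is the head noun "formula", at word 4.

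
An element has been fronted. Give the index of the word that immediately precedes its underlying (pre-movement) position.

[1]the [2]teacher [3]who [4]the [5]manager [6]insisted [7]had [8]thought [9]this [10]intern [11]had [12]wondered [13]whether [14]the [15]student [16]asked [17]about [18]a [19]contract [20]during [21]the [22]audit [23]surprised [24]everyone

The displaced element is "the teacher" (word 2).
It is linked across 1 clause boundary (Ø).
It functions as the subject of "thought", so the gap sits immediately after word 6 ("insisted").
Base order: The manager insisted the teacher had thought this intern had wondered whether the student asked about a contract during the audit.

6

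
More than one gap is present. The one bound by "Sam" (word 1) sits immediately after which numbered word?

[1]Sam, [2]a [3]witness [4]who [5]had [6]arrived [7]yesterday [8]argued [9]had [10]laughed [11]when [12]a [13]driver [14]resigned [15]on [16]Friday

8

The displaced element is "Sam" (word 1).
It is linked across 1 clause boundary (Ø).
It functions as the subject of "laughed", so the gap sits immediately after word 8 ("argued").
Base order: A witness who had arrived yesterday argued that Sam had laughed when a driver resigned on Friday.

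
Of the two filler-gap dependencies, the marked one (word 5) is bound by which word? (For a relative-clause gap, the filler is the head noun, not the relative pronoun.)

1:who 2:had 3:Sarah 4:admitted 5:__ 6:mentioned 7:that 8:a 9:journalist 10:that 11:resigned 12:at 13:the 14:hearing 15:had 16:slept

The marked gap is the subject of "mentioned".
Its filler is the fronted wh-phrase "who", at word 1.
(The other dependency links word 9 to a gap after word 10.)

1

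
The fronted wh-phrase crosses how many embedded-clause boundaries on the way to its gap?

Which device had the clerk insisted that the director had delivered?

1

"which device" is extracted from the object of "delivered".
Boundaries crossed, outermost first: [that] — 1 in total.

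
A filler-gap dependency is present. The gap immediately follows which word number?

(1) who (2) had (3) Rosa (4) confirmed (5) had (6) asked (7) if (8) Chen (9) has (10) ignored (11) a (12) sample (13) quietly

4

The displaced element is "who" (word 1).
It is linked across 1 clause boundary (Ø).
It functions as the subject of "asked", so the gap sits immediately after word 4 ("confirmed").
Base order: Rosa had confirmed that who had asked if Chen has ignored a sample quietly.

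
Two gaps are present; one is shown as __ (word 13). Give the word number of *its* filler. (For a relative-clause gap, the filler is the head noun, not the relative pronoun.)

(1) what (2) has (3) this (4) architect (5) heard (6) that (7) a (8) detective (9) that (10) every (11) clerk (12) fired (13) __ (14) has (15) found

The marked gap is inside the relative clause, the direct object of "fired".
Its filler is the head noun "detective" (via "that"), at word 8.
(The other dependency links word 1 to a gap after word 15.)

8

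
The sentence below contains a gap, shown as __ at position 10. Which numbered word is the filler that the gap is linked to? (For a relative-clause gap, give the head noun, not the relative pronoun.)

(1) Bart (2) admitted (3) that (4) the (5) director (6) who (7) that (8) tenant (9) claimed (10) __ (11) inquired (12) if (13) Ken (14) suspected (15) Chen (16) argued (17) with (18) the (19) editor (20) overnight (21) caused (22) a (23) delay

5

The gap at 10 is the subject of "inquired", inside a relative clause.
The relative pronoun is "who" (word 6); it is bound by the head noun immediately before it.
Its filler is the head noun "director", at word 5.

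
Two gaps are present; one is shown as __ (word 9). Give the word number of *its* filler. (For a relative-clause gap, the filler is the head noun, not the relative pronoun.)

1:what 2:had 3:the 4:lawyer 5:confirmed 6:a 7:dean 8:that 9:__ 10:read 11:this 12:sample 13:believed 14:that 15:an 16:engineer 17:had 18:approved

The marked gap is inside the relative clause, the subject of "read".
Its filler is the head noun "dean" (via "that"), at word 7.
(The other dependency links word 1 to a gap after word 18.)

7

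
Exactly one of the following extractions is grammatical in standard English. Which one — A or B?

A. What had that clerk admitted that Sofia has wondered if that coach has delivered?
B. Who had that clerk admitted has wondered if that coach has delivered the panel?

B

In A, the wh-phrase is extracted from inside a wh-island (introduced by "if"), which blocks movement.
In B, the extraction path crosses only that-complement boundaries, which are transparent.
So B is grammatical.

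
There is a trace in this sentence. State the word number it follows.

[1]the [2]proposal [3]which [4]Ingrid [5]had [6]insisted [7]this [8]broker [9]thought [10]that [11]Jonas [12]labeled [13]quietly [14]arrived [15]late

12

The displaced element is "the proposal" (word 2).
It is linked across 2 clause boundaries (Ø → that).
It functions as the direct object of "labeled", so the gap sits immediately after word 12 ("labeled").
Base order: Ingrid had insisted this broker thought that Jonas labeled the proposal quietly.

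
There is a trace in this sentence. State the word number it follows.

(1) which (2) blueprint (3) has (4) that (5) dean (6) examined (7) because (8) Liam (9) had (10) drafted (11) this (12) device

6

The displaced element is "which blueprint" (word 2).
It functions as the direct object of "examined", so the gap sits immediately after word 6 ("examined").
Base order: That dean has examined which blueprint because Liam had drafted this device.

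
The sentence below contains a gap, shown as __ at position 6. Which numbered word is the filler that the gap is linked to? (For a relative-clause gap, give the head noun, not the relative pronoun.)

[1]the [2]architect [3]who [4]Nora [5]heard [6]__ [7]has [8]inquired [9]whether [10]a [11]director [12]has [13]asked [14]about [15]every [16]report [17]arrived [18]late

2

The gap at 6 is the subject of "inquired", inside a relative clause.
The relative pronoun is "who" (word 3); it is bound by the head noun immediately before it.
Its filler is the head noun "architect", at word 2.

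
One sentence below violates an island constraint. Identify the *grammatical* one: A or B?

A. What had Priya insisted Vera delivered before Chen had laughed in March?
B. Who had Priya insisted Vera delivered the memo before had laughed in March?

A

In B, the wh-phrase is extracted from inside an adjunct island (introduced by "before"), which blocks movement.
In A, the extraction path crosses only that-complement boundaries, which are transparent.
So A is grammatical.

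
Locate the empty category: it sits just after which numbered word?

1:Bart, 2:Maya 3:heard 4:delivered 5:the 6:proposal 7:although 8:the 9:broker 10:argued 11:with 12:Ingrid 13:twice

The displaced element is "Bart" (word 1).
It is linked across 1 clause boundary (Ø).
It functions as the subject of "delivered", so the gap sits immediately after word 3 ("heard").
Base order: Maya heard Bart delivered the proposal although the broker argued with Ingrid twice.

3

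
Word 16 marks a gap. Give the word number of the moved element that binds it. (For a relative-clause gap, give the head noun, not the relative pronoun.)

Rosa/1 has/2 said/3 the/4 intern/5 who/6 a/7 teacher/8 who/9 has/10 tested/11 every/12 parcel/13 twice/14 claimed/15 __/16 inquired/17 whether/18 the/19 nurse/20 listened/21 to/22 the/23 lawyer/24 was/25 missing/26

5

The gap at 16 is the subject of "inquired", inside a relative clause.
The relative pronoun is "who" (word 6); it is bound by the head noun immediately before it.
Its filler is the head noun "intern", at word 5.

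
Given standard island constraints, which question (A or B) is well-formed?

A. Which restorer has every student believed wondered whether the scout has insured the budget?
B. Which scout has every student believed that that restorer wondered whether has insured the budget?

In B, the wh-phrase is extracted from inside a wh-island (introduced by "whether"), which blocks movement.
In A, the extraction path crosses only that-complement boundaries, which are transparent.
So A is grammatical.

A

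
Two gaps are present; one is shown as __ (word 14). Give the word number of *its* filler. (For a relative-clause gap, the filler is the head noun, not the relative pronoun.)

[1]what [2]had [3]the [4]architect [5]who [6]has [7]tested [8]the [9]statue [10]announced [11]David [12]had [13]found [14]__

The marked gap is the direct object of "found".
Its filler is the fronted wh-phrase "what", at word 1.
(The other dependency links word 4 to a gap after word 5.)

1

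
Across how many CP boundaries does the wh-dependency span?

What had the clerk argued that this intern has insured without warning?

"what" is extracted from the object of "insured".
Boundaries crossed, outermost first: [that] — 1 in total.

1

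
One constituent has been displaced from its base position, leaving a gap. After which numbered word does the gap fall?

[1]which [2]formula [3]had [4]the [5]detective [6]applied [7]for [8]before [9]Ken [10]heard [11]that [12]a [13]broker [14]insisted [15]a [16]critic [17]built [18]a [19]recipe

7

The displaced element is "which formula" (word 2).
It functions as the object of the preposition "for" of "applied", so the gap sits immediately after word 7 ("for").
Base order: The detective had applied for which formula before Ken heard that a broker insisted a critic built a recipe.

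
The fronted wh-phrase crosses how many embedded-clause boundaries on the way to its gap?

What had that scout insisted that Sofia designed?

"what" is extracted from the object of "designed".
Boundaries crossed, outermost first: [that] — 1 in total.

1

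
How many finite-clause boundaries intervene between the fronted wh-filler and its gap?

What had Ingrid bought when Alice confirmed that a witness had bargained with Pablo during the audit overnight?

0

"what" originates inside the matrix clause — no clause boundary is crossed.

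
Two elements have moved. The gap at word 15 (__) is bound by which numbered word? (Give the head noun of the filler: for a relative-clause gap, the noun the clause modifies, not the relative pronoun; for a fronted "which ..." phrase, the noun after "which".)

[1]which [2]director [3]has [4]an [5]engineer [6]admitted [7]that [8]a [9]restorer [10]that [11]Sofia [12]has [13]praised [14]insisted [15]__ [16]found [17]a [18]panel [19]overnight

The marked gap is the subject of "found".
Its filler is the fronted wh-phrase "which director", at word 2.
(The other dependency links word 9 to a gap after word 13.)

2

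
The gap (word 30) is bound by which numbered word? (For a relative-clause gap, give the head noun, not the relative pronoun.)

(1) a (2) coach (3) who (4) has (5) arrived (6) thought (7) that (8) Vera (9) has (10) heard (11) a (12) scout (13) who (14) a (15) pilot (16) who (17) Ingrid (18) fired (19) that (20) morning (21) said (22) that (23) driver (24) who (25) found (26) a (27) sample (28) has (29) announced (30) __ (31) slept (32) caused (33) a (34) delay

12

The gap at 30 is the subject of "slept", inside a relative clause.
The relative pronoun is "who" (word 13); it is bound by the head noun immediately before it.
Its filler is the head noun "scout", at word 12.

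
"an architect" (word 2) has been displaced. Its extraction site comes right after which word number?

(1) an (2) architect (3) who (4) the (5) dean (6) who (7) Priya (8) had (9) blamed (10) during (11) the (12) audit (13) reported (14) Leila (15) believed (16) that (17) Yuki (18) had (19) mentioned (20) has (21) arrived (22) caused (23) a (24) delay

19

The displaced element is "an architect" (word 2).
It is linked across 3 clause boundaries (Ø → that → Ø).
It functions as the subject of "arrived", so the gap sits immediately after word 19 ("mentioned").
Base order: The dean who Priya had blamed during the audit reported Leila believed that Yuki had mentioned an architect has arrived.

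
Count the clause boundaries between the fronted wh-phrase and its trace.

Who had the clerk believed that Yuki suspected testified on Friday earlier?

"who" is extracted from the subject of "testified".
Boundaries crossed, outermost first: [that], [Ø] — 2 in total.

2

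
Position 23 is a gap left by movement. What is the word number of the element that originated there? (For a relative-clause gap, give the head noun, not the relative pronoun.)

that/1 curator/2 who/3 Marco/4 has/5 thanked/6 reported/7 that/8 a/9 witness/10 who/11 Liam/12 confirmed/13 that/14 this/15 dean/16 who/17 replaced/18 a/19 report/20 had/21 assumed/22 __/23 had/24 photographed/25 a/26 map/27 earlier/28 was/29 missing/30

The gap at 23 is the subject of "photographed", inside a relative clause.
The relative pronoun is "who" (word 11); it is bound by the head noun immediately before it.
Its filler is the head noun "witness", at word 10.

10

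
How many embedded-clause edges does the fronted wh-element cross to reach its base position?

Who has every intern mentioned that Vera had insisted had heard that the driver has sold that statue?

"who" is extracted from the subject of "heard".
Boundaries crossed, outermost first: [that], [Ø] — 2 in total.

2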